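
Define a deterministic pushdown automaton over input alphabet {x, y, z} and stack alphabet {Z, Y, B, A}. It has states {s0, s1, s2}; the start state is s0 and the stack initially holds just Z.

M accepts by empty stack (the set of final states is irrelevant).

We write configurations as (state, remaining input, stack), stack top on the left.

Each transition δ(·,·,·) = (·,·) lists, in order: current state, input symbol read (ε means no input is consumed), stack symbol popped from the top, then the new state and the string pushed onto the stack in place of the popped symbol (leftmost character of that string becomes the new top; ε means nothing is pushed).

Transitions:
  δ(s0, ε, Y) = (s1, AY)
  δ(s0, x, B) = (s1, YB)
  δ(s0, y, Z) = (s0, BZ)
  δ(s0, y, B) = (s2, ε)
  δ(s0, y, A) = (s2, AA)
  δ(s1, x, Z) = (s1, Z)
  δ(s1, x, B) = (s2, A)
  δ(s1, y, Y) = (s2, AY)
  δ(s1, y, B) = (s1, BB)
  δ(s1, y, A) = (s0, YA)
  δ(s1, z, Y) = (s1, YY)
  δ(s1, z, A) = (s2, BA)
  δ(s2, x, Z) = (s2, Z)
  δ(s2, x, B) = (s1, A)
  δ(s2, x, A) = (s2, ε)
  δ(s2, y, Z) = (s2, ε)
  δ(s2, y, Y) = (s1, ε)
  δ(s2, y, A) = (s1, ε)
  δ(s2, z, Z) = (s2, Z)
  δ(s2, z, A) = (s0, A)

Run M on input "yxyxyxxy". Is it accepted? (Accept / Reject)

Accept

(s0, yxyxyxxy, Z)
  read y, top Z: go to s0, push BZ → (s0, xyxyxxy, BZ)
  read x, top B: go to s1, push YB → (s1, yxyxxy, YBZ)
  read y, top Y: go to s2, push AY → (s2, xyxxy, AYBZ)
  read x, top A: go to s2, push ε → (s2, yxxy, YBZ)
  read y, top Y: go to s1, push ε → (s1, xxy, BZ)
  read x, top B: go to s2, push A → (s2, xy, AZ)
  read x, top A: go to s2, push ε → (s2, y, Z)
  read y, top Z: go to s2, push ε → (s2, ε, ε)
All input consumed and the stack is empty.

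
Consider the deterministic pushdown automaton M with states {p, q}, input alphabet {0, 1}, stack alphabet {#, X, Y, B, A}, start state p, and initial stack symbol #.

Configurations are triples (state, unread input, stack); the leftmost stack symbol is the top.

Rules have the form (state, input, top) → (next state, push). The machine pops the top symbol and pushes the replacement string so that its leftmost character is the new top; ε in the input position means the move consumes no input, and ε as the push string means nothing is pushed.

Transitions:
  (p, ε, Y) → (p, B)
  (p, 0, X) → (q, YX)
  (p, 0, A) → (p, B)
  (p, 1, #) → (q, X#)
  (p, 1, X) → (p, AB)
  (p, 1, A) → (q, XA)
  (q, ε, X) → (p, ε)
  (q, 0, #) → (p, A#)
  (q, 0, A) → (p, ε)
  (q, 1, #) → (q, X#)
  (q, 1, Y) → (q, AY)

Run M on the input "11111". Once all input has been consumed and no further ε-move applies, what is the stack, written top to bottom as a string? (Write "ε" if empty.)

(p, 11111, #)
  read 1, top #: go to q, push X# → (q, 1111, X#)
  ε-move, top X: go to p, push ε → (p, 1111, #)
  read 1, top #: go to q, push X# → (q, 111, X#)
  ε-move, top X: go to p, push ε → (p, 111, #)
  read 1, top #: go to q, push X# → (q, 11, X#)
  ε-move, top X: go to p, push ε → (p, 11, #)
  read 1, top #: go to q, push X# → (q, 1, X#)
  ε-move, top X: go to p, push ε → (p, 1, #)
  read 1, top #: go to q, push X# → (q, ε, X#)
  ε-move, top X: go to p, push ε → (p, ε, #)
All input consumed in state p with stack #.

#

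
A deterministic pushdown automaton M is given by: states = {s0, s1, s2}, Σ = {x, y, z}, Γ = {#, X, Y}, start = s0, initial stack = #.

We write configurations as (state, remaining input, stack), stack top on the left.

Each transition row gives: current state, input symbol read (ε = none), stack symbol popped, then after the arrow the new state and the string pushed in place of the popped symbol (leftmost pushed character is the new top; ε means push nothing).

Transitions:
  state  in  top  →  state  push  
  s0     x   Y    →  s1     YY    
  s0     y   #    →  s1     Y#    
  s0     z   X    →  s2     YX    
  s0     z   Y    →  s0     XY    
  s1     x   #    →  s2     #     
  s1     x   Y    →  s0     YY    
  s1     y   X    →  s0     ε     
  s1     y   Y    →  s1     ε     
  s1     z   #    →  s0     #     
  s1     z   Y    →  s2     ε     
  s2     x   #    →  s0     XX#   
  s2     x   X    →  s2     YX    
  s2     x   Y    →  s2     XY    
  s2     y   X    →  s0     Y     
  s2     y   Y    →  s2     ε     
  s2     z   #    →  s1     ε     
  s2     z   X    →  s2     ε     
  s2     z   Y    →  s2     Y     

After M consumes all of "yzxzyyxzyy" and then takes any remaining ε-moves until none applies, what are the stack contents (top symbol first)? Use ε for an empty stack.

Y#

(s0, yzxzyyxzyy, #) ⊢ (s1, zxzyyxzyy, Y#) ⊢ (s2, xzyyxzyy, #) ⊢ (s0, zyyxzyy, XX#) ⊢ (s2, yyxzyy, YXX#) ⊢ (s2, yxzyy, XX#) ⊢ (s0, xzyy, YX#) ⊢ (s1, zyy, YYX#) ⊢ (s2, yy, YX#) ⊢ (s2, y, X#) ⊢ (s0, ε, Y#)
All input consumed in state s0 with stack Y#.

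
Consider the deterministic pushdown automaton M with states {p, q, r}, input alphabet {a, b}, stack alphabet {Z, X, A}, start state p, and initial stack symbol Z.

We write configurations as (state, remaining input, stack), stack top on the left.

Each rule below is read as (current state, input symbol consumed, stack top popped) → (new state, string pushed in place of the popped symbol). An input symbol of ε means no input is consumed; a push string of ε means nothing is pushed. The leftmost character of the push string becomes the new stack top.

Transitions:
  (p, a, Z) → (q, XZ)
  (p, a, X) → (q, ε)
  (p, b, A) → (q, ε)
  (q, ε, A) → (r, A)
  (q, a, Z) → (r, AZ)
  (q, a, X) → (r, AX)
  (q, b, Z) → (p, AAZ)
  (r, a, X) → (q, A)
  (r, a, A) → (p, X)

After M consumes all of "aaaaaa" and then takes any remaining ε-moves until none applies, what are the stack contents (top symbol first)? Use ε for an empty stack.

XXZ

(p, aaaaaa, Z) ⊢ (q, aaaaa, XZ) ⊢ (r, aaaa, AXZ) ⊢ (p, aaa, XXZ) ⊢ (q, aa, XZ) ⊢ (r, a, AXZ) ⊢ (p, ε, XXZ)
All input consumed in state p with stack XXZ.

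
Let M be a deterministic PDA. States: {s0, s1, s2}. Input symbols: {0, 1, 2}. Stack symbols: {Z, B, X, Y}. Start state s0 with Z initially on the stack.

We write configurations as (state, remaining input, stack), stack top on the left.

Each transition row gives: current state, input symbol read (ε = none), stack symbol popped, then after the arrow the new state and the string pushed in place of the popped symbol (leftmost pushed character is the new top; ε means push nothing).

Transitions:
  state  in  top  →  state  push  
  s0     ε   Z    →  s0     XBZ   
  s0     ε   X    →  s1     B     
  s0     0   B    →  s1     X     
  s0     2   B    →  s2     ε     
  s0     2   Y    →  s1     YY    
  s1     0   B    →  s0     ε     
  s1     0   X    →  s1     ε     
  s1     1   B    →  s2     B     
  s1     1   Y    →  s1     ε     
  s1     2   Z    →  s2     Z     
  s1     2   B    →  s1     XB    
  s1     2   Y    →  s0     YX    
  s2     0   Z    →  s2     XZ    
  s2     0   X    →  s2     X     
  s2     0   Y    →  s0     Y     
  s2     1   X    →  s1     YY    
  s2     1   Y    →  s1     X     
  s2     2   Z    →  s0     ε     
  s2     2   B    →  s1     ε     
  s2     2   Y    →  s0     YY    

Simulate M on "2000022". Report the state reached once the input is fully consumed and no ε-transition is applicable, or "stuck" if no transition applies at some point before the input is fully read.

s0

(s0, 2000022, Z)
  ε-move, top Z: go to s0, push XBZ → (s0, 2000022, XBZ)
  ε-move, top X: go to s1, push B → (s1, 2000022, BBZ)
  read 2, top B: go to s1, push XB → (s1, 000022, XBBZ)
  read 0, top X: go to s1, push ε → (s1, 00022, BBZ)
  read 0, top B: go to s0, push ε → (s0, 0022, BZ)
  read 0, top B: go to s1, push X → (s1, 022, XZ)
  read 0, top X: go to s1, push ε → (s1, 22, Z)
  read 2, top Z: go to s2, push Z → (s2, 2, Z)
  read 2, top Z: go to s0, push ε → (s0, ε, ε)
All input consumed; M is in state s0.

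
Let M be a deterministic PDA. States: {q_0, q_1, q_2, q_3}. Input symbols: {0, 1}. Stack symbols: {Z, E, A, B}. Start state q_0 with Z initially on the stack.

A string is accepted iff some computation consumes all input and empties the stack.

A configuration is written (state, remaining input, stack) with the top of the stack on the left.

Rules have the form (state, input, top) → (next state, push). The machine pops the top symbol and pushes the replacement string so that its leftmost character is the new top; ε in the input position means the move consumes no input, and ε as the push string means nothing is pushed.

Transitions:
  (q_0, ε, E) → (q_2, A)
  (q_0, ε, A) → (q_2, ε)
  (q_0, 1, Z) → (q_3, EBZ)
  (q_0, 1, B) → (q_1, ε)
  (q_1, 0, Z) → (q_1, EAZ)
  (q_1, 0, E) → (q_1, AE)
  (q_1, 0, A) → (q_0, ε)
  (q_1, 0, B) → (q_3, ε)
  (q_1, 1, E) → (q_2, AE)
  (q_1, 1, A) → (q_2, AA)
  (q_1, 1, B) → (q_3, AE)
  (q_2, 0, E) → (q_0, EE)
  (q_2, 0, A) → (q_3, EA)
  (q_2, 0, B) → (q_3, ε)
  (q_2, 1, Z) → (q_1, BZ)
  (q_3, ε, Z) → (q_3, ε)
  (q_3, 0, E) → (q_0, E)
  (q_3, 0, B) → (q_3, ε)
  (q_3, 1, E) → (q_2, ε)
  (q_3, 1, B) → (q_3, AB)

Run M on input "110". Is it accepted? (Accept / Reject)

Accept

(q_0, 110, Z) ⊢ (q_3, 10, EBZ) ⊢ (q_2, 0, BZ) ⊢ (q_3, ε, Z) ⊢ (q_3, ε, ε)
All input consumed and the stack is empty.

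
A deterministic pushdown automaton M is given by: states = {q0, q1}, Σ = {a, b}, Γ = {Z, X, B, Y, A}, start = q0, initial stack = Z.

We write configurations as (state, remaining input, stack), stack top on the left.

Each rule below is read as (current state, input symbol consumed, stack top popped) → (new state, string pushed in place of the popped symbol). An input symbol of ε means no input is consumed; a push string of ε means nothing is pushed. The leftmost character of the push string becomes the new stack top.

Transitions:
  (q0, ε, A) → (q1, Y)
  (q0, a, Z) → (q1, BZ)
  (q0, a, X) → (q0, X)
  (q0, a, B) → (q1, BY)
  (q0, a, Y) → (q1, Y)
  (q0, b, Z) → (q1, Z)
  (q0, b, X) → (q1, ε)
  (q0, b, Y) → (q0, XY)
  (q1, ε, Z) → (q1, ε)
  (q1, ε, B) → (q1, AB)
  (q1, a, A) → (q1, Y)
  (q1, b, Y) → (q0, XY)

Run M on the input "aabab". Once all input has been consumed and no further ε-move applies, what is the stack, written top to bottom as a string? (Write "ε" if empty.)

YBZ

(q0, aabab, Z)
  read a, top Z: go to q1, push BZ → (q1, abab, BZ)
  ε-move, top B: go to q1, push AB → (q1, abab, ABZ)
  read a, top A: go to q1, push Y → (q1, bab, YBZ)
  read b, top Y: go to q0, push XY → (q0, ab, XYBZ)
  read a, top X: go to q0, push X → (q0, b, XYBZ)
  read b, top X: go to q1, push ε → (q1, ε, YBZ)
All input consumed in state q1 with stack YBZ.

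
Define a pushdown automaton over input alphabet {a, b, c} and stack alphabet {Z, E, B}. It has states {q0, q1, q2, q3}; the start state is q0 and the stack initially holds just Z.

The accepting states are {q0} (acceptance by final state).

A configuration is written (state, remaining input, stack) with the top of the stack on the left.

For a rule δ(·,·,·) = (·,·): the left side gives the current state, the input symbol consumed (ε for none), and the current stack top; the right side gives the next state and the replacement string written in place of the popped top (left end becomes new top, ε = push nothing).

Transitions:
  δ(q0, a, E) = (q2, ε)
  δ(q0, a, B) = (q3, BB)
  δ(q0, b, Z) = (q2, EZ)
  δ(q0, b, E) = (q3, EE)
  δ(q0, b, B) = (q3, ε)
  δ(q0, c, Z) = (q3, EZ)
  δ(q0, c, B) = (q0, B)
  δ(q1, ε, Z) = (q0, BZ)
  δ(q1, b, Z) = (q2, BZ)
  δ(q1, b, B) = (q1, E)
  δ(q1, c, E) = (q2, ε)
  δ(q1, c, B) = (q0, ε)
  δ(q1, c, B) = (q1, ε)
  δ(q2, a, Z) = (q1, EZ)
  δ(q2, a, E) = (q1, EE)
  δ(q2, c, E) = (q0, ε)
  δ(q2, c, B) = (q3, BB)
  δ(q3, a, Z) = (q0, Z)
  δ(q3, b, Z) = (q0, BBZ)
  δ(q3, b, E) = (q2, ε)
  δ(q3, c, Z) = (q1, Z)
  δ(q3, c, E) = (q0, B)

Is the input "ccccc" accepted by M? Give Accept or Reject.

Accept

One accepting computation: (q0, ccccc, Z) ⊢ (q3, cccc, EZ) ⊢ (q0, ccc, BZ) ⊢ (q0, cc, BZ) ⊢ (q0, c, BZ) ⊢ (q0, ε, BZ)
All input consumed and state q0 ∈ F.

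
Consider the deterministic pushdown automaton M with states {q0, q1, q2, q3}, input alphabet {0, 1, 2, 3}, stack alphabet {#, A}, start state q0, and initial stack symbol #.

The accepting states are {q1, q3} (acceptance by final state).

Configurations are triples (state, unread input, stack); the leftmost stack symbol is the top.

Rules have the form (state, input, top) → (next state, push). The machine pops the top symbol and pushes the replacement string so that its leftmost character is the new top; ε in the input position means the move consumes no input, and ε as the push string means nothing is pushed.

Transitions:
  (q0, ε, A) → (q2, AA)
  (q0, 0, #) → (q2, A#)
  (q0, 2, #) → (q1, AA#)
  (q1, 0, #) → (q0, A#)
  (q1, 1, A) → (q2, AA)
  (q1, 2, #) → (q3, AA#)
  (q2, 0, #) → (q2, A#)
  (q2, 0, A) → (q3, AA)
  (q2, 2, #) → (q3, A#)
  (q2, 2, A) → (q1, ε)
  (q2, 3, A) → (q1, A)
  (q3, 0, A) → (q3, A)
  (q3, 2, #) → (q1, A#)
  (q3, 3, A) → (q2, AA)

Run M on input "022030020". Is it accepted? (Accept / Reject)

(q0, 022030020, #)
  read 0, top #: go to q2, push A# → (q2, 22030020, A#)
  read 2, top A: go to q1, push ε → (q1, 2030020, #)
  read 2, top #: go to q3, push AA# → (q3, 030020, AA#)
  read 0, top A: go to q3, push A → (q3, 30020, AA#)
  read 3, top A: go to q2, push AA → (q2, 0020, AAA#)
  read 0, top A: go to q3, push AA → (q3, 020, AAAA#)
  read 0, top A: go to q3, push A → (q3, 20, AAAA#)
No transition applies at (q3, 20, AAAA#); input not fully consumed.

Reject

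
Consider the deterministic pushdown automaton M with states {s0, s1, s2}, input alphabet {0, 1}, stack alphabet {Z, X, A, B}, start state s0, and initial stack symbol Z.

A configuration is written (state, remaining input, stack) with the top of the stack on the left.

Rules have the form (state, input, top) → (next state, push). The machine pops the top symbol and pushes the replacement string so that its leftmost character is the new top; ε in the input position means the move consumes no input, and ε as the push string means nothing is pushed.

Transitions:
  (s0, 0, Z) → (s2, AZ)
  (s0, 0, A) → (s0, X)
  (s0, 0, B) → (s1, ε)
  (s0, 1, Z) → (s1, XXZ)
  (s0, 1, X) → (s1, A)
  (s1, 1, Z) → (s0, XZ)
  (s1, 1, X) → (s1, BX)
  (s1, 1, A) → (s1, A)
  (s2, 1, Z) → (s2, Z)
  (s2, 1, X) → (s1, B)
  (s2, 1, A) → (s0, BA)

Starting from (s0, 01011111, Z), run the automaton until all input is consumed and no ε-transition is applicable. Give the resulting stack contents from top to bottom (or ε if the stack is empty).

AZ

(s0, 01011111, Z)
  read 0, top Z: go to s2, push AZ → (s2, 1011111, AZ)
  read 1, top A: go to s0, push BA → (s0, 011111, BAZ)
  read 0, top B: go to s1, push ε → (s1, 11111, AZ)
  read 1, top A: go to s1, push A → (s1, 1111, AZ)
  read 1, top A: go to s1, push A → (s1, 111, AZ)
  read 1, top A: go to s1, push A → (s1, 11, AZ)
  read 1, top A: go to s1, push A → (s1, 1, AZ)
  read 1, top A: go to s1, push A → (s1, ε, AZ)
All input consumed in state s1 with stack AZ.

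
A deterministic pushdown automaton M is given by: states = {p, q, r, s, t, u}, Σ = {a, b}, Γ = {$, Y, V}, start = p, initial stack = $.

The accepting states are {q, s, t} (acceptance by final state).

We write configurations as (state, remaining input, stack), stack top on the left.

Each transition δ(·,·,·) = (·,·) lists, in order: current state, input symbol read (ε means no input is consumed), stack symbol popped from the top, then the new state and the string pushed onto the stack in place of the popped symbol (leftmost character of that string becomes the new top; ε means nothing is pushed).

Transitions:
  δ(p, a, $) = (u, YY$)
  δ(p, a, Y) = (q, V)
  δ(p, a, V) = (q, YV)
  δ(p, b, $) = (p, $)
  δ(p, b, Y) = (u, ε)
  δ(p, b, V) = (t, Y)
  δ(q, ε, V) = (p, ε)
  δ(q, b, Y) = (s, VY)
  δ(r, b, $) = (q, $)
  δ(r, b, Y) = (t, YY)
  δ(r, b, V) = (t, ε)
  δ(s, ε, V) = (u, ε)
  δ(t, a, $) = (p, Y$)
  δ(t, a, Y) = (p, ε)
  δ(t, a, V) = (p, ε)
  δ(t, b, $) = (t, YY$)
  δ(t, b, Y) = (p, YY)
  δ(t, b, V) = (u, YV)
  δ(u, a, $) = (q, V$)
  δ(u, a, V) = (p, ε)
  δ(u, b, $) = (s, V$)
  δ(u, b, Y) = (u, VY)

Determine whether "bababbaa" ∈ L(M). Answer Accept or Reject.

Accept

(p, bababbaa, $)
  read b, top $: go to p, push $ → (p, ababbaa, $)
  read a, top $: go to u, push YY$ → (u, babbaa, YY$)
  read b, top Y: go to u, push VY → (u, abbaa, VYY$)
  read a, top V: go to p, push ε → (p, bbaa, YY$)
  read b, top Y: go to u, push ε → (u, baa, Y$)
  read b, top Y: go to u, push VY → (u, aa, VY$)
  read a, top V: go to p, push ε → (p, a, Y$)
  read a, top Y: go to q, push V → (q, ε, V$)
All input consumed; state q ∈ F.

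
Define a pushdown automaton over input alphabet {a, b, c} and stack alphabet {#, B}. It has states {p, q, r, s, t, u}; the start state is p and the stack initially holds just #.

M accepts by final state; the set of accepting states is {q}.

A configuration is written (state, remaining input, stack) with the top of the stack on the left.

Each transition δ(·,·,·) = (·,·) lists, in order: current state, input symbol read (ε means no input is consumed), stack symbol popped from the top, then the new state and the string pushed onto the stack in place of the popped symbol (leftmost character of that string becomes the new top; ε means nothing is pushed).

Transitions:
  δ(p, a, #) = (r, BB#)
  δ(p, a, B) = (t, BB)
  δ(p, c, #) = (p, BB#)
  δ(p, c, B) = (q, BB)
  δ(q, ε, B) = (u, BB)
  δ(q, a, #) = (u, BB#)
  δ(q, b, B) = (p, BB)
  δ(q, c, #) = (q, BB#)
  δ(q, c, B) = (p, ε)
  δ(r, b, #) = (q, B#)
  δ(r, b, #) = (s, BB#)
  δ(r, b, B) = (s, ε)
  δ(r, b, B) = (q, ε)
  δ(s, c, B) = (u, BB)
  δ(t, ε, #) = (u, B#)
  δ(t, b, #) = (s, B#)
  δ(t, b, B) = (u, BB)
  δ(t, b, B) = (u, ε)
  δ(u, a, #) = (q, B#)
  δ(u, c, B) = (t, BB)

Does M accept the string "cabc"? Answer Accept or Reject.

No computation consumes all input and reaches a final state.

Reject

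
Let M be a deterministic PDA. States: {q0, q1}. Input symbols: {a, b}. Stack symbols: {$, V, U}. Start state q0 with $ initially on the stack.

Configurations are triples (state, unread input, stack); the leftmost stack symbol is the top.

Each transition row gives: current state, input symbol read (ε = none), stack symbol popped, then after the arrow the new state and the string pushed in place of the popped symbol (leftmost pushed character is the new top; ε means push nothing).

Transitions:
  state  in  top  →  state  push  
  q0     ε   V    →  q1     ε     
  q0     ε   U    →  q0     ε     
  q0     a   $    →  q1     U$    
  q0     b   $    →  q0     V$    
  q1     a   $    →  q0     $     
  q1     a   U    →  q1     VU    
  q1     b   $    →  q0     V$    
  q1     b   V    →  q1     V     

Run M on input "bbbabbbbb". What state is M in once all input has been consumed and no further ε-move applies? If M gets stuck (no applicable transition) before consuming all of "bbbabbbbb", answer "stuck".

q1

(q0, bbbabbbbb, $) ⊢ (q0, bbabbbbb, V$) ⊢ (q1, bbabbbbb, $) ⊢ (q0, babbbbb, V$) ⊢ (q1, babbbbb, $) ⊢ (q0, abbbbb, V$) ⊢ (q1, abbbbb, $) ⊢ (q0, bbbbb, $) ⊢ (q0, bbbb, V$) ⊢ (q1, bbbb, $) ⊢ (q0, bbb, V$) ⊢ (q1, bbb, $) ⊢ (q0, bb, V$) ⊢ (q1, bb, $) ⊢ (q0, b, V$) ⊢ (q1, b, $) ⊢ (q0, ε, V$) ⊢ (q1, ε, $)
All input consumed; M is in state q1.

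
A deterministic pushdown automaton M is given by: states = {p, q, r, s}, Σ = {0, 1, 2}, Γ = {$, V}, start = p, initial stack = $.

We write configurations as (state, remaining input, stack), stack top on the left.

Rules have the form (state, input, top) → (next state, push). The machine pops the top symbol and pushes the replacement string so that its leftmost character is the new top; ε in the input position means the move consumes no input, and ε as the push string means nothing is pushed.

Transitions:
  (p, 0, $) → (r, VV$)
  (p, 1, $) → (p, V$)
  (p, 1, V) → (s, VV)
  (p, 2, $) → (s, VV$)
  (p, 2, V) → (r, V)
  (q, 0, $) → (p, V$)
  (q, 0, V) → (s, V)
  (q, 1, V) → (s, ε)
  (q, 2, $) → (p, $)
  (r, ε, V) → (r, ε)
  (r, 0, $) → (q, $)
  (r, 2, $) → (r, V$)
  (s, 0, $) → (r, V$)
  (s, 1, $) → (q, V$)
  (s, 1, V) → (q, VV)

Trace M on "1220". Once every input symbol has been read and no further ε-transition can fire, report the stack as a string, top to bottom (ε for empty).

(p, 1220, $)
  read 1, top $: go to p, push V$ → (p, 220, V$)
  read 2, top V: go to r, push V → (r, 20, V$)
  ε-move, top V: go to r, push ε → (r, 20, $)
  read 2, top $: go to r, push V$ → (r, 0, V$)
  ε-move, top V: go to r, push ε → (r, 0, $)
  read 0, top $: go to q, push $ → (q, ε, $)
All input consumed in state q with stack $.

$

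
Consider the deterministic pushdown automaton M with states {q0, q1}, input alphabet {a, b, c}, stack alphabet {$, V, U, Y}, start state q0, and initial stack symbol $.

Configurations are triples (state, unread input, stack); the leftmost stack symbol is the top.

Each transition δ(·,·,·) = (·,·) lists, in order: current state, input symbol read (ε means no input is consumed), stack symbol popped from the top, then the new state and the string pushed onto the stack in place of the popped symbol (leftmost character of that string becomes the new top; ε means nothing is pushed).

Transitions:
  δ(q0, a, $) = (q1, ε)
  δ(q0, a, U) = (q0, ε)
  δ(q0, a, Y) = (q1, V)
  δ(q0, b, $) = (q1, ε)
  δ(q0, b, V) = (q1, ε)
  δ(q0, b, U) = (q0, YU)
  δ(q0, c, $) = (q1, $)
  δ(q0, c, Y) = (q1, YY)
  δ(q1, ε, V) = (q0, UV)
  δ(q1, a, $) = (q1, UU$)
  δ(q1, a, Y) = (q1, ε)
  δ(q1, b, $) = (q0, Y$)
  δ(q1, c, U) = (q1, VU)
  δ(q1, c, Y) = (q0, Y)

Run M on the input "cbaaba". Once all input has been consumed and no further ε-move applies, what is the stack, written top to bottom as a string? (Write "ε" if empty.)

UU$

(q0, cbaaba, $)
  read c, top $: go to q1, push $ → (q1, baaba, $)
  read b, top $: go to q0, push Y$ → (q0, aaba, Y$)
  read a, top Y: go to q1, push V → (q1, aba, V$)
  ε-move, top V: go to q0, push UV → (q0, aba, UV$)
  read a, top U: go to q0, push ε → (q0, ba, V$)
  read b, top V: go to q1, push ε → (q1, a, $)
  read a, top $: go to q1, push UU$ → (q1, ε, UU$)
All input consumed in state q1 with stack UU$.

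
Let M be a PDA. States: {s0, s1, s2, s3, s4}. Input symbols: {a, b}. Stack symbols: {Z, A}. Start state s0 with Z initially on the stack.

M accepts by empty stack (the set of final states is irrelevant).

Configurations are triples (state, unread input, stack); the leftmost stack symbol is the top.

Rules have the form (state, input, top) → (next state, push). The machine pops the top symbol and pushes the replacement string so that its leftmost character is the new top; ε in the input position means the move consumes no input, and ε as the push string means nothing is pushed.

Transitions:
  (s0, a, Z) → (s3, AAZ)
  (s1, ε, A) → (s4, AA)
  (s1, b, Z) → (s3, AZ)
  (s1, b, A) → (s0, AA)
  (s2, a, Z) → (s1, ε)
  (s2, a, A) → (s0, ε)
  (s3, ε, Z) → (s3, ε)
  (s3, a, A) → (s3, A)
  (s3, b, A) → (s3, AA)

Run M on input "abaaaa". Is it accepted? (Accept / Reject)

No computation consumes all input and empties the stack.

Reject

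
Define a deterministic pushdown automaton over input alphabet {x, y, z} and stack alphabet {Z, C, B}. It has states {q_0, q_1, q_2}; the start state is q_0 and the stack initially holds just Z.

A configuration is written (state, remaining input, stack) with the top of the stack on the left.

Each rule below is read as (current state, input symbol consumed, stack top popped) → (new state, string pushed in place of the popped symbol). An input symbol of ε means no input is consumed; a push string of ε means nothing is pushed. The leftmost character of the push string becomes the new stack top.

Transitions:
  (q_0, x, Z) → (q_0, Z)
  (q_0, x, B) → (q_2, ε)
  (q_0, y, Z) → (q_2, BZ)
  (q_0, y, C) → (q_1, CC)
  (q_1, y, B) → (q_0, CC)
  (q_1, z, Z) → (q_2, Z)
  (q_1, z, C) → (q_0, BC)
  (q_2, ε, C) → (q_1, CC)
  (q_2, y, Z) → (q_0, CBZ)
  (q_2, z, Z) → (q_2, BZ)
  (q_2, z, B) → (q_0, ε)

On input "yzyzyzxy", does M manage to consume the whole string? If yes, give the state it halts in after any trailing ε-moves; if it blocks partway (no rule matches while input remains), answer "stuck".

q_2

(q_0, yzyzyzxy, Z) ⊢ (q_2, zyzyzxy, BZ) ⊢ (q_0, yzyzxy, Z) ⊢ (q_2, zyzxy, BZ) ⊢ (q_0, yzxy, Z) ⊢ (q_2, zxy, BZ) ⊢ (q_0, xy, Z) ⊢ (q_0, y, Z) ⊢ (q_2, ε, BZ)
All input consumed; M is in state q_2.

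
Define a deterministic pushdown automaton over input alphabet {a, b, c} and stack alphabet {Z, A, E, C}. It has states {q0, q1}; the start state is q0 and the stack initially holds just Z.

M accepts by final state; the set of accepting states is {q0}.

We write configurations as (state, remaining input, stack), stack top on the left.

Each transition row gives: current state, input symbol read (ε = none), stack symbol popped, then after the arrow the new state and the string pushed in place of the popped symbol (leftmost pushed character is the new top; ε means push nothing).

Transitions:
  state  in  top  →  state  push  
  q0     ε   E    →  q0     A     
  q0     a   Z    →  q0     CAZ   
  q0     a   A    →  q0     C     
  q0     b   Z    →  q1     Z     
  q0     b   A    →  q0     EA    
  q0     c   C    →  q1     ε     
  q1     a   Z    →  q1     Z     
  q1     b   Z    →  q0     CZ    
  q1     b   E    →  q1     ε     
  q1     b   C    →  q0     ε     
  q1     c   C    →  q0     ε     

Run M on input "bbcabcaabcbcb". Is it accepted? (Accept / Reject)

Accept

(q0, bbcabcaabcbcb, Z)
  read b, top Z: go to q1, push Z → (q1, bcabcaabcbcb, Z)
  read b, top Z: go to q0, push CZ → (q0, cabcaabcbcb, CZ)
  read c, top C: go to q1, push ε → (q1, abcaabcbcb, Z)
  read a, top Z: go to q1, push Z → (q1, bcaabcbcb, Z)
  read b, top Z: go to q0, push CZ → (q0, caabcbcb, CZ)
  read c, top C: go to q1, push ε → (q1, aabcbcb, Z)
  read a, top Z: go to q1, push Z → (q1, abcbcb, Z)
  read a, top Z: go to q1, push Z → (q1, bcbcb, Z)
  read b, top Z: go to q0, push CZ → (q0, cbcb, CZ)
  read c, top C: go to q1, push ε → (q1, bcb, Z)
  read b, top Z: go to q0, push CZ → (q0, cb, CZ)
  read c, top C: go to q1, push ε → (q1, b, Z)
  read b, top Z: go to q0, push CZ → (q0, ε, CZ)
All input consumed; state q0 ∈ F.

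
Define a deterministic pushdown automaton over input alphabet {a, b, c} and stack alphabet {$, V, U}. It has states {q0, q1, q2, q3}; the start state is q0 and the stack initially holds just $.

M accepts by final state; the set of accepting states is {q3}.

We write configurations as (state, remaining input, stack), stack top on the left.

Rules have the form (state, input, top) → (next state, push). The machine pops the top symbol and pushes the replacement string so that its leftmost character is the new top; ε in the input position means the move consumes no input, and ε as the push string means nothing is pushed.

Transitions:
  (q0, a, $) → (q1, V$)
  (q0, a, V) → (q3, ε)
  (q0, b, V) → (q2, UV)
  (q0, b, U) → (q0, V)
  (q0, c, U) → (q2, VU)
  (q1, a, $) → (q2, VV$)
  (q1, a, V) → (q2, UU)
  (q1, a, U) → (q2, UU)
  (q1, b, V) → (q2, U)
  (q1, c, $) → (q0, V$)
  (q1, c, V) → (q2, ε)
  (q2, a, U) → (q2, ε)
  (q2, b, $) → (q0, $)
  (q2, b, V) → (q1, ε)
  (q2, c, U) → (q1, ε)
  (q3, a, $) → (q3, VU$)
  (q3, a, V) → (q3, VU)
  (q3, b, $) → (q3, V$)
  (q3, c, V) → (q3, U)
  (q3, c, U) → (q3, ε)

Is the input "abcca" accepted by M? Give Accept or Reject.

Accept

(q0, abcca, $)
  read a, top $: go to q1, push V$ → (q1, bcca, V$)
  read b, top V: go to q2, push U → (q2, cca, U$)
  read c, top U: go to q1, push ε → (q1, ca, $)
  read c, top $: go to q0, push V$ → (q0, a, V$)
  read a, top V: go to q3, push ε → (q3, ε, $)
All input consumed; state q3 ∈ F.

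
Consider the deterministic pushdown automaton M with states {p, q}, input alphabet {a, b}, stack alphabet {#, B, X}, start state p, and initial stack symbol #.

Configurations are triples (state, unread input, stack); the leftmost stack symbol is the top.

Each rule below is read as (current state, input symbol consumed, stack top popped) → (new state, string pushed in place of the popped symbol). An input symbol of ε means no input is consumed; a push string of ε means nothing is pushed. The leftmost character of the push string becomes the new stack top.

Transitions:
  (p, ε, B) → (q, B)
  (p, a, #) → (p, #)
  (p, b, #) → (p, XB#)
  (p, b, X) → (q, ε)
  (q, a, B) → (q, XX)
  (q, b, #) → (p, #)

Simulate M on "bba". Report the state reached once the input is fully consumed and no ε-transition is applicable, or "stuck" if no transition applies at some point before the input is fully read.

(p, bba, #) ⊢ (p, ba, XB#) ⊢ (q, a, B#) ⊢ (q, ε, XX#)
All input consumed; M is in state q.

q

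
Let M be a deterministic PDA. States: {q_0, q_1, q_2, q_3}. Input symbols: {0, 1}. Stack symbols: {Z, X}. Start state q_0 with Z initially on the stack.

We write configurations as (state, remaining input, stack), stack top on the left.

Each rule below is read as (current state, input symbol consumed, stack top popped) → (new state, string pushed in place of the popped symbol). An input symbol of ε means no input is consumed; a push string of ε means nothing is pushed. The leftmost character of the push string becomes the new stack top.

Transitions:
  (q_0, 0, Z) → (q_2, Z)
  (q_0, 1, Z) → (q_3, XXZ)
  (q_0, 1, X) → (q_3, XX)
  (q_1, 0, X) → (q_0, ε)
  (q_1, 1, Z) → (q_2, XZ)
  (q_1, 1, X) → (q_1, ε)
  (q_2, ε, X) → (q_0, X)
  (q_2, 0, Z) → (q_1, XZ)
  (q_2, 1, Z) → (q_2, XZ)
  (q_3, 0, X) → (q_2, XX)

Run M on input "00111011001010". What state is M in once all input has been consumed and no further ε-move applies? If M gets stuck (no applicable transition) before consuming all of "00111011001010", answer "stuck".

(q_0, 00111011001010, Z)
  read 0, top Z: go to q_2, push Z → (q_2, 0111011001010, Z)
  read 0, top Z: go to q_1, push XZ → (q_1, 111011001010, XZ)
  read 1, top X: go to q_1, push ε → (q_1, 11011001010, Z)
  read 1, top Z: go to q_2, push XZ → (q_2, 1011001010, XZ)
  ε-move, top X: go to q_0, push X → (q_0, 1011001010, XZ)
  read 1, top X: go to q_3, push XX → (q_3, 011001010, XXZ)
  read 0, top X: go to q_2, push XX → (q_2, 11001010, XXXZ)
  ε-move, top X: go to q_0, push X → (q_0, 11001010, XXXZ)
  read 1, top X: go to q_3, push XX → (q_3, 1001010, XXXXZ)
No transition for (q_3, 1, top X); M blocks with input 1001010 remaining.

stuck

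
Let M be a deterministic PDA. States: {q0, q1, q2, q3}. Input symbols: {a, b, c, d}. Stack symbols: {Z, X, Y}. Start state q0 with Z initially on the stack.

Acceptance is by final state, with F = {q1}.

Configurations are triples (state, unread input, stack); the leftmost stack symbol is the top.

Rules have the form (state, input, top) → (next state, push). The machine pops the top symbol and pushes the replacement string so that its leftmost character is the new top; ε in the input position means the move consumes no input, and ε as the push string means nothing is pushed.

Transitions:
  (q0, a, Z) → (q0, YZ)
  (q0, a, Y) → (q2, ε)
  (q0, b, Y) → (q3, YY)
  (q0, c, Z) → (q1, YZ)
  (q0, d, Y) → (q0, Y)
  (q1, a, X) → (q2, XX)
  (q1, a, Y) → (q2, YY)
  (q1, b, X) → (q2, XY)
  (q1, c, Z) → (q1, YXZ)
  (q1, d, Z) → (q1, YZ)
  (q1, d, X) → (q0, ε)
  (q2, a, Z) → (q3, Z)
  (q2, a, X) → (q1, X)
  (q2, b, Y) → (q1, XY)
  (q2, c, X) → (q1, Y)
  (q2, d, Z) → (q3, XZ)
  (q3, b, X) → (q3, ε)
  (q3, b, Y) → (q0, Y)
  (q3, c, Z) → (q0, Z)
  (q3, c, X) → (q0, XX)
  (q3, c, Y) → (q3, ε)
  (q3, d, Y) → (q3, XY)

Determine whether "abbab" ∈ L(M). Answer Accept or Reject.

Accept

(q0, abbab, Z)
  read a, top Z: go to q0, push YZ → (q0, bbab, YZ)
  read b, top Y: go to q3, push YY → (q3, bab, YYZ)
  read b, top Y: go to q0, push Y → (q0, ab, YYZ)
  read a, top Y: go to q2, push ε → (q2, b, YZ)
  read b, top Y: go to q1, push XY → (q1, ε, XYZ)
All input consumed; state q1 ∈ F.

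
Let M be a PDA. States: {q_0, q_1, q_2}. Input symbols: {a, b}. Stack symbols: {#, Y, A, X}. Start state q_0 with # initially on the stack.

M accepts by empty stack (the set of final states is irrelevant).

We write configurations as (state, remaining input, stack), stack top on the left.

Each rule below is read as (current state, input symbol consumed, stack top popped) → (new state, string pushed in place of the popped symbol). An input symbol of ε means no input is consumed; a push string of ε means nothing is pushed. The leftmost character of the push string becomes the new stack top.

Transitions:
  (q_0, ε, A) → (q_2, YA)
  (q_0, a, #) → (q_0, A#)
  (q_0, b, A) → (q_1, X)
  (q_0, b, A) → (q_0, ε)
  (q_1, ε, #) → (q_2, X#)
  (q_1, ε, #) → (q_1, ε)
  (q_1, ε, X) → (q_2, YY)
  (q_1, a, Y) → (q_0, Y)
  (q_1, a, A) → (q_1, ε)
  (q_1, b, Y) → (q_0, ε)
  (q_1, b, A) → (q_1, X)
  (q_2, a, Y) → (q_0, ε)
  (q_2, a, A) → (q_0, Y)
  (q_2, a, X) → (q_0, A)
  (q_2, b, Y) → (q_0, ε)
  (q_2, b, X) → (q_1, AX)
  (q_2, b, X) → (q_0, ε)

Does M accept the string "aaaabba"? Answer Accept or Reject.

No computation consumes all input and empties the stack.

Reject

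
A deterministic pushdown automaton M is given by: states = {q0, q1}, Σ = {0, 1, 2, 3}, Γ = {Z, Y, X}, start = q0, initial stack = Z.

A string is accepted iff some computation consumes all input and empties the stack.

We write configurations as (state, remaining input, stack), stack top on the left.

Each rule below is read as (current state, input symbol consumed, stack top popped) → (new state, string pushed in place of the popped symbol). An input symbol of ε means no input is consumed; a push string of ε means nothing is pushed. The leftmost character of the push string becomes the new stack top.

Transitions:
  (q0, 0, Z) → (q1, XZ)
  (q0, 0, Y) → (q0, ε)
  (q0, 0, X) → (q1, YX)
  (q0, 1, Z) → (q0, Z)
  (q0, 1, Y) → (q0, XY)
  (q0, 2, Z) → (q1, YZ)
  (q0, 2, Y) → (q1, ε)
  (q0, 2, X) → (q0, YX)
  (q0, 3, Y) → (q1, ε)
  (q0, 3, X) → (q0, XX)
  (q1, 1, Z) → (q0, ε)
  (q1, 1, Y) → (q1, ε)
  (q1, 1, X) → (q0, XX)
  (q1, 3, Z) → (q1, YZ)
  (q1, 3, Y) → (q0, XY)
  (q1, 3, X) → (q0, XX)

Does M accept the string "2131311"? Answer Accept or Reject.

Accept

(q0, 2131311, Z)
  read 2, top Z: go to q1, push YZ → (q1, 131311, YZ)
  read 1, top Y: go to q1, push ε → (q1, 31311, Z)
  read 3, top Z: go to q1, push YZ → (q1, 1311, YZ)
  read 1, top Y: go to q1, push ε → (q1, 311, Z)
  read 3, top Z: go to q1, push YZ → (q1, 11, YZ)
  read 1, top Y: go to q1, push ε → (q1, 1, Z)
  read 1, top Z: go to q0, push ε → (q0, ε, ε)
All input consumed and the stack is empty.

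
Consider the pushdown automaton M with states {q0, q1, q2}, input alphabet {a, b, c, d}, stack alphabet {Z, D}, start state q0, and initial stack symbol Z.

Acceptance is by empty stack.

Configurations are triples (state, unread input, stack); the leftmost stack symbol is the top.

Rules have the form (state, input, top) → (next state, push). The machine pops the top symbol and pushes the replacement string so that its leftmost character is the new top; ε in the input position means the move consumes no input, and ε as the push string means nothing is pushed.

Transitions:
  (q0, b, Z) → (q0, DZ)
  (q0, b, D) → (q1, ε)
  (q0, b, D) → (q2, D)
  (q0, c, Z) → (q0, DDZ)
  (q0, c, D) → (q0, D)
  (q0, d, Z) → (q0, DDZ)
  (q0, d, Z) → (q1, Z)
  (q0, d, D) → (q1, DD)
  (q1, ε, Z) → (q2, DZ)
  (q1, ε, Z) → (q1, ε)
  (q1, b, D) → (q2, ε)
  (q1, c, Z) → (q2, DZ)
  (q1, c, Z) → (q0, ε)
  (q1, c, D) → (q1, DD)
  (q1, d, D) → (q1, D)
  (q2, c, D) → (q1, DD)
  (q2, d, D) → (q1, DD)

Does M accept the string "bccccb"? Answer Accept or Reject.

One accepting computation: (q0, bccccb, Z) ⊢ (q0, ccccb, DZ) ⊢ (q0, cccb, DZ) ⊢ (q0, ccb, DZ) ⊢ (q0, cb, DZ) ⊢ (q0, b, DZ) ⊢ (q1, ε, Z) ⊢ (q1, ε, ε)
All input consumed and the stack is empty.

Accept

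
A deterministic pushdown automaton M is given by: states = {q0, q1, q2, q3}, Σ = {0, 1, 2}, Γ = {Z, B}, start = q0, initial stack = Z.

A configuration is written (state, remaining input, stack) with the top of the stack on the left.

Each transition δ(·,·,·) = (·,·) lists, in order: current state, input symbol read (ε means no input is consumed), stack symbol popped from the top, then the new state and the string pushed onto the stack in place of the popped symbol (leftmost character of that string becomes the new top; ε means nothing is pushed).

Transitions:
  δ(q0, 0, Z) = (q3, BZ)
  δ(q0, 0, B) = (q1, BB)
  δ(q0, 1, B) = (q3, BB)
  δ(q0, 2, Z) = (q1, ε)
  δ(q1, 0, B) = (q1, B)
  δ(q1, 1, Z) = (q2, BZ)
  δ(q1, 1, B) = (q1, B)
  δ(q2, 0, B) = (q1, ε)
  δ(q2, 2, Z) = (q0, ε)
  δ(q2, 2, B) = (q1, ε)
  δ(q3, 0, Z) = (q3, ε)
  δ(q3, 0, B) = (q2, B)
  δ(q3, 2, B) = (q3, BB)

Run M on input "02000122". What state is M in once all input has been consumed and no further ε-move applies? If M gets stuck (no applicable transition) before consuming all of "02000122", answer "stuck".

stuck

(q0, 02000122, Z)
  read 0, top Z: go to q3, push BZ → (q3, 2000122, BZ)
  read 2, top B: go to q3, push BB → (q3, 000122, BBZ)
  read 0, top B: go to q2, push B → (q2, 00122, BBZ)
  read 0, top B: go to q1, push ε → (q1, 0122, BZ)
  read 0, top B: go to q1, push B → (q1, 122, BZ)
  read 1, top B: go to q1, push B → (q1, 22, BZ)
No transition for (q1, 2, top B); M blocks with input 22 remaining.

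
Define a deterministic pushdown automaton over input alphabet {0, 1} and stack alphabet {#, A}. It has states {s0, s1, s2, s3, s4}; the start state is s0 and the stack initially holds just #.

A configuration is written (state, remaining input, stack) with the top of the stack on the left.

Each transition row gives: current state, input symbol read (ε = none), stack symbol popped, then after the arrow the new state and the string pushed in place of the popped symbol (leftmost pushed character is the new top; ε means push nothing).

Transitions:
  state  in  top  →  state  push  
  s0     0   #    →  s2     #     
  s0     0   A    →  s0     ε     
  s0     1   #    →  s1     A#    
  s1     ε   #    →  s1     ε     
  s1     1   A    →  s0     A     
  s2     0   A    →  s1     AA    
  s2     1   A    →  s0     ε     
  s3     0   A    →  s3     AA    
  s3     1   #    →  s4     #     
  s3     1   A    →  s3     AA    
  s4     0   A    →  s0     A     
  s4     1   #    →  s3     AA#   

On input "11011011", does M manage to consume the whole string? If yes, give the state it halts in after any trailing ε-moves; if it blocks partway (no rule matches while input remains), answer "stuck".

s0

(s0, 11011011, #)
  read 1, top #: go to s1, push A# → (s1, 1011011, A#)
  read 1, top A: go to s0, push A → (s0, 011011, A#)
  read 0, top A: go to s0, push ε → (s0, 11011, #)
  read 1, top #: go to s1, push A# → (s1, 1011, A#)
  read 1, top A: go to s0, push A → (s0, 011, A#)
  read 0, top A: go to s0, push ε → (s0, 11, #)
  read 1, top #: go to s1, push A# → (s1, 1, A#)
  read 1, top A: go to s0, push A → (s0, ε, A#)
All input consumed; M is in state s0.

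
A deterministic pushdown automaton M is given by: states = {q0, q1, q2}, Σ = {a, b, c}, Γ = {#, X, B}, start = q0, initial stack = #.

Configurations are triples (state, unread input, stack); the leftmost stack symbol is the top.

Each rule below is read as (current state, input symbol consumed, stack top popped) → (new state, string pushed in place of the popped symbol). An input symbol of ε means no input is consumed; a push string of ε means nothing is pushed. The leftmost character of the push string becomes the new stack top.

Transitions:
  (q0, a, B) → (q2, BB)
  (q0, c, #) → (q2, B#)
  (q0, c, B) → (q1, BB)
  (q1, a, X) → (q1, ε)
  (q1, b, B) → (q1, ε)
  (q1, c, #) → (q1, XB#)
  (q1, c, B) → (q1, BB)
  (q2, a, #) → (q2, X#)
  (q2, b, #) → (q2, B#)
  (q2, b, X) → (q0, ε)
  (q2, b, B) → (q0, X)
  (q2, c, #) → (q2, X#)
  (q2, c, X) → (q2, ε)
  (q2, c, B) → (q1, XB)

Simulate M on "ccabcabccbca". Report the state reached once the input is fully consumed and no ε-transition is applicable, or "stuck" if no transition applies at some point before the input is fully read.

stuck

(q0, ccabcabccbca, #)
  read c, top #: go to q2, push B# → (q2, cabcabccbca, B#)
  read c, top B: go to q1, push XB → (q1, abcabccbca, XB#)
  read a, top X: go to q1, push ε → (q1, bcabccbca, B#)
  read b, top B: go to q1, push ε → (q1, cabccbca, #)
  read c, top #: go to q1, push XB# → (q1, abccbca, XB#)
  read a, top X: go to q1, push ε → (q1, bccbca, B#)
  read b, top B: go to q1, push ε → (q1, ccbca, #)
  read c, top #: go to q1, push XB# → (q1, cbca, XB#)
No transition for (q1, c, top X); M blocks with input cbca remaining.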